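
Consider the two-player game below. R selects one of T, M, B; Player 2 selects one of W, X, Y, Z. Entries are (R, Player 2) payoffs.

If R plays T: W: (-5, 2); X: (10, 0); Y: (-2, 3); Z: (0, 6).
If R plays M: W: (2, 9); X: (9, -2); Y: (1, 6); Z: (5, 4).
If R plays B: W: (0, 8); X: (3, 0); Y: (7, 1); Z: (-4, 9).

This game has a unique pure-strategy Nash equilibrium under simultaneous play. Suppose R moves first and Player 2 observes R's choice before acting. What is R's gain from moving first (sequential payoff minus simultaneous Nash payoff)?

Player 2 best-responds to each possible R move:
- T: Player 2 compares 2, 0, 3, 6 and picks Z; R would get 0.
- M: Player 2 compares 9, -2, 6, 4 and picks W; R would get 2.
- B: Player 2 compares 8, 0, 1, 9 and picks Z; R would get -4.
Maximizing over 0, 2, -4, R chooses M. Subgame-perfect outcome: (M, W) with payoffs (2, 9).
For the simultaneous game, intersect best replies.
R's best replies: W→M; X→T; Y→B; Z→M.
Player 2's best replies: T→Z; M→W; B→Z.
Only (M, W) has each player best-responding; Nash payoffs (2, 9).
R's commitment gain: 2 − 2 = 0.

0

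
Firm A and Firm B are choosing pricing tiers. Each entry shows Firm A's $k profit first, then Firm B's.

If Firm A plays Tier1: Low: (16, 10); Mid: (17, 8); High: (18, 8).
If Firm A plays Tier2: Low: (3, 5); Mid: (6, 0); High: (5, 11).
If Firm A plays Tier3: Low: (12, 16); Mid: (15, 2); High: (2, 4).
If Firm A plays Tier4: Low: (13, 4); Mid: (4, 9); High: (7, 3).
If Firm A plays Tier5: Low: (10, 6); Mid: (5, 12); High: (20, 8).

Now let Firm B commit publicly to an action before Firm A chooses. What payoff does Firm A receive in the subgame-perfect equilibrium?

Solve by backward induction (Firm B leads).
- Low → Firm A plays Tier1 (best of 16, 3, 12, 13, 10); Firm B gets 10.
- Mid → Firm A plays Tier1 (best of 17, 6, 15, 4, 5); Firm B gets 8.
- High → Firm A plays Tier5 (best of 18, 5, 2, 7, 20); Firm B gets 8.
Maximizing over 10, 8, 8, Firm B chooses Low. Subgame-perfect outcome: (Tier1, Low) with payoffs (16, 10).

16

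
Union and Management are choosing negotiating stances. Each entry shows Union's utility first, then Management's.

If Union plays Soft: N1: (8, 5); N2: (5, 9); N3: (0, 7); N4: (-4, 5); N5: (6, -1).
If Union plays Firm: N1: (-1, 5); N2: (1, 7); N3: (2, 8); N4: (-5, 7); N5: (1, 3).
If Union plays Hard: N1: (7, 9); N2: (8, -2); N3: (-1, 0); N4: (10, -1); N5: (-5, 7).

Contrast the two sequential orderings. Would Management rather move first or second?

second

If Union leads: Management's best replies are Soft→N2, Firm→N3, Hard→N1; Union's induced payoffs 5, 2, 7; outcome (Hard, N1), payoffs (7, 9).
If Management leads: Union's best replies are N1→Soft, N2→Hard, N3→Firm, N4→Hard, N5→Soft; Management's induced payoffs 5, -2, 8, -1, -1; outcome (Firm, N3), payoffs (2, 8).
Management gets 8 moving first and 9 moving second, so Management prefers to move second.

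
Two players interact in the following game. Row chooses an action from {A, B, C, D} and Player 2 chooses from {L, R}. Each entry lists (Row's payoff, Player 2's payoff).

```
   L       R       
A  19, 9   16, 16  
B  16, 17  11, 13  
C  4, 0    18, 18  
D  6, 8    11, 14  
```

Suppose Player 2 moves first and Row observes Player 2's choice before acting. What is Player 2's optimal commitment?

Row best-responds to each possible Player 2 move:
- L: Row compares 19, 16, 4, 6 and picks A; Player 2 would get 9.
- R: Row compares 16, 11, 18, 11 and picks C; Player 2 would get 18.
Player 2's induced payoffs are 9, 18, so Player 2 commits to R. Subgame-perfect outcome: (C, R) with payoffs (18, 18).

R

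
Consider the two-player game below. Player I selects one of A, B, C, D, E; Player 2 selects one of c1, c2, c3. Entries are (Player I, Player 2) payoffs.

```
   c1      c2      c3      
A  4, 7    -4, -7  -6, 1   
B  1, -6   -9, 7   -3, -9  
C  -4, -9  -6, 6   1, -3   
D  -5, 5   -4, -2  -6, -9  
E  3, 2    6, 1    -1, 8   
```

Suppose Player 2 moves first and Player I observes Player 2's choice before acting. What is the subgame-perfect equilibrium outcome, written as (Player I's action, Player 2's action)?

(A, c1)

Backward induction with Player 2 moving first.
- c1: Player I compares 4, 1, -4, -5, 3 and picks A; Player 2 would get 7.
- c2: Player I compares -4, -9, -6, -4, 6 and picks E; Player 2 would get 1.
- c3: Player I compares -6, -3, 1, -6, -1 and picks C; Player 2 would get -3.
Maximizing over 7, 1, -3, Player 2 chooses c1. Subgame-perfect outcome: (A, c1) with payoffs (4, 7).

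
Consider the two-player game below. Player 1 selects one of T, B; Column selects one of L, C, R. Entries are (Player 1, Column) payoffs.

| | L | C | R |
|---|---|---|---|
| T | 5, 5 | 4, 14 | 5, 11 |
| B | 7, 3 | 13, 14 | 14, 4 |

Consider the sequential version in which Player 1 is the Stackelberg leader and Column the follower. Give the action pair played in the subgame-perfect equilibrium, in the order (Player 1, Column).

Backward induction with Player 1 moving first.
- T: Column compares 5, 14, 11 and picks C; Player 1 would get 4.
- B: Column compares 3, 14, 4 and picks C; Player 1 would get 13.
Player 1's induced payoffs are 4, 13, so Player 1 commits to B. Subgame-perfect outcome: (B, C) with payoffs (13, 14).

(B, C)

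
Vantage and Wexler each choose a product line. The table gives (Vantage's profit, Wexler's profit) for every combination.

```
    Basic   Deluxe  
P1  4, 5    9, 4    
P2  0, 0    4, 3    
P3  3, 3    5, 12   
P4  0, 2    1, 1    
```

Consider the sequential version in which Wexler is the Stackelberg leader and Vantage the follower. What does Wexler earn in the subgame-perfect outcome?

Backward induction with Wexler moving first.
- Basic: Vantage compares 4, 0, 3, 0 and picks P1; Wexler would get 5.
- Deluxe: Vantage compares 9, 4, 5, 1 and picks P1; Wexler would get 4.
Among 5, 4, the best is 5 at Basic. Subgame-perfect outcome: (P1, Basic) with payoffs (4, 5).

5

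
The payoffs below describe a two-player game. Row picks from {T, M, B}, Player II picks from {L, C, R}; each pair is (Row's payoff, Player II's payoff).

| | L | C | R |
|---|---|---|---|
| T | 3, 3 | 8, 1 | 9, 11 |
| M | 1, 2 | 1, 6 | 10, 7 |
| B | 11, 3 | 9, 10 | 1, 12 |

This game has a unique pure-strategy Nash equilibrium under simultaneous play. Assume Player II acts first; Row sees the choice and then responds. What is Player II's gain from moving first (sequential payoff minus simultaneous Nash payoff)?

3

Row best-responds to each possible Player II move:
- L: BR = B, leader payoff 3.
- C: BR = B, leader payoff 10.
- R: BR = M, leader payoff 7.
Maximizing over 3, 10, 7, Player II chooses C. Subgame-perfect outcome: (B, C) with payoffs (9, 10).
Under simultaneous play:
Row's best replies: L→B; C→B; R→M.
Player II's best replies: T→R; M→R; B→R.
Only (M, R) has each player best-responding; Nash payoffs (10, 7).
Player II's commitment gain: 10 − 7 = 3.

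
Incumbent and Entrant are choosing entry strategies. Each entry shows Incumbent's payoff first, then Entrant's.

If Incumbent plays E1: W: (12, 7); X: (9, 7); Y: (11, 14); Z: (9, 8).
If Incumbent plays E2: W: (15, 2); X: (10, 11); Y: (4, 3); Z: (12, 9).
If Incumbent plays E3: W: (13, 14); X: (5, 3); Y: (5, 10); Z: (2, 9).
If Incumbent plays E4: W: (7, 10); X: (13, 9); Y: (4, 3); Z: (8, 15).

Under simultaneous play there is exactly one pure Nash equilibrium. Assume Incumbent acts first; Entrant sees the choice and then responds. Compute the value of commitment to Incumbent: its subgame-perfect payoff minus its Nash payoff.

Solve by backward induction (Incumbent leads).
- E1: Entrant compares 7, 7, 14, 8 and picks Y; Incumbent would get 11.
- E2: Entrant compares 2, 11, 3, 9 and picks X; Incumbent would get 10.
- E3: Entrant compares 14, 3, 10, 9 and picks W; Incumbent would get 13.
- E4: Entrant compares 10, 9, 3, 15 and picks Z; Incumbent would get 8.
Incumbent's induced payoffs are 11, 10, 13, 8, so Incumbent commits to E3. Subgame-perfect outcome: (E3, W) with payoffs (13, 14).
For the simultaneous game, intersect best replies.
Incumbent's best replies: W→E2; X→E4; Y→E1; Z→E2.
Entrant's best replies: E1→Y; E2→X; E3→W; E4→Z.
Only (E1, Y) has each player best-responding; Nash payoffs (11, 14).
Incumbent's commitment gain: 13 − 11 = 2.

2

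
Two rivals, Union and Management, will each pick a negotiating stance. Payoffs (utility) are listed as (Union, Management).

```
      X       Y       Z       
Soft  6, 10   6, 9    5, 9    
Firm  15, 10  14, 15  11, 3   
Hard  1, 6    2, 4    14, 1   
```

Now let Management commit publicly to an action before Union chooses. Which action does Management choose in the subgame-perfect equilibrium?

Union best-responds to each possible Management move:
- X: BR = Firm, leader payoff 10.
- Y: BR = Firm, leader payoff 15.
- Z: BR = Hard, leader payoff 1.
Among 10, 15, 1, the best is 15 at Y. Subgame-perfect outcome: (Firm, Y) with payoffs (14, 15).

Y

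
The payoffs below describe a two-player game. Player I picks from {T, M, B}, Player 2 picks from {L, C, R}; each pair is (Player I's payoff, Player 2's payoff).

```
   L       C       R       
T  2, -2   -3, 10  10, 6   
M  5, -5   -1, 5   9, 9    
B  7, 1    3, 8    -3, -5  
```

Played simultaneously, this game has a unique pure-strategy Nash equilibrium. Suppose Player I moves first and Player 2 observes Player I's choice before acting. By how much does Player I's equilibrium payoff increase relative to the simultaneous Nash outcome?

6

Work backward from Player 2's decision.
- T → Player 2 plays C (best of -2, 10, 6); Player I gets -3.
- M → Player 2 plays R (best of -5, 5, 9); Player I gets 9.
- B → Player 2 plays C (best of 1, 8, -5); Player I gets 3.
Among -3, 9, 3, the best is 9 at M. Subgame-perfect outcome: (M, R) with payoffs (9, 9).
For the simultaneous game, intersect best replies.
Player I's best replies: L→B; C→B; R→T.
Player 2's best replies: T→C; M→R; B→C.
Only (B, C) has each player best-responding; Nash payoffs (3, 8).
Player I's commitment gain: 9 − 3 = 6.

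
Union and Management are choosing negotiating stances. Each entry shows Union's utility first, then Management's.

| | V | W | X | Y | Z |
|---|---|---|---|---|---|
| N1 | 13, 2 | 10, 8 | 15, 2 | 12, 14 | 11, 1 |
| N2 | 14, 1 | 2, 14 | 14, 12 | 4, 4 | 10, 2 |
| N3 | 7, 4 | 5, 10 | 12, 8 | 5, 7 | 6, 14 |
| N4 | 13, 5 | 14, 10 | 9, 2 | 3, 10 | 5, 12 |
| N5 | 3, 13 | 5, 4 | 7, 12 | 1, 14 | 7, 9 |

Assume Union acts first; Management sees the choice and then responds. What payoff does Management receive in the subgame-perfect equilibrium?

14

Solve by backward induction (Union leads).
- N1 → Management plays Y (best of 2, 8, 2, 14, 1); Union gets 12.
- N2 → Management plays W (best of 1, 14, 12, 4, 2); Union gets 2.
- N3 → Management plays Z (best of 4, 10, 8, 7, 14); Union gets 6.
- N4 → Management plays Z (best of 5, 10, 2, 10, 12); Union gets 5.
- N5 → Management plays Y (best of 13, 4, 12, 14, 9); Union gets 1.
Maximizing over 12, 2, 6, 5, 1, Union chooses N1. Subgame-perfect outcome: (N1, Y) with payoffs (12, 14).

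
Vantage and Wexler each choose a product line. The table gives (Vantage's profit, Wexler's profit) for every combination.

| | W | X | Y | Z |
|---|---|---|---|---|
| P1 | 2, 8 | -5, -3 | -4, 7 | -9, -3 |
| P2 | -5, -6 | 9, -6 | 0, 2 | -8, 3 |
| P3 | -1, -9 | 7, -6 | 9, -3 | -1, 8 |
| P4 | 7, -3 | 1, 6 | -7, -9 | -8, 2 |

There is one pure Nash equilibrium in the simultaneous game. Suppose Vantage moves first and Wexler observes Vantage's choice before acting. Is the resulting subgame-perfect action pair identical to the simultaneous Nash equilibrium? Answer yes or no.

no

Backward induction with Vantage moving first.
- P1: BR = W, leader payoff 2.
- P2: BR = Z, leader payoff -8.
- P3: BR = Z, leader payoff -1.
- P4: BR = X, leader payoff 1.
Among 2, -8, -1, 1, the best is 2 at P1. Subgame-perfect outcome: (P1, W) with payoffs (2, 8).
For the simultaneous game, intersect best replies.
Vantage's best replies: W→P4; X→P2; Y→P3; Z→P3.
Wexler's best replies: P1→W; P2→Z; P3→Z; P4→X.
The unique mutual best reply is (P3, Z), giving (-1, 8).
Sequential outcome (P1, W) differs from the Nash profile (P3, Z).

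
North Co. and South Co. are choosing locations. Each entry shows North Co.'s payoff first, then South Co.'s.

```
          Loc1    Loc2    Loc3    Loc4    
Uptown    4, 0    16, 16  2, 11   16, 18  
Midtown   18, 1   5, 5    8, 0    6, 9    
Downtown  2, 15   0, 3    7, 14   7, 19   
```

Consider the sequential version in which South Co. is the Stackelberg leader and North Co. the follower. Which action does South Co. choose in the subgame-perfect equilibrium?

Loc4

Work backward from North Co.'s decision.
- Loc1 → North Co. plays Midtown (best of 4, 18, 2); South Co. gets 1.
- Loc2 → North Co. plays Uptown (best of 16, 5, 0); South Co. gets 16.
- Loc3 → North Co. plays Midtown (best of 2, 8, 7); South Co. gets 0.
- Loc4 → North Co. plays Uptown (best of 16, 6, 7); South Co. gets 18.
Among 1, 16, 0, 18, the best is 18 at Loc4. Subgame-perfect outcome: (Uptown, Loc4) with payoffs (16, 18).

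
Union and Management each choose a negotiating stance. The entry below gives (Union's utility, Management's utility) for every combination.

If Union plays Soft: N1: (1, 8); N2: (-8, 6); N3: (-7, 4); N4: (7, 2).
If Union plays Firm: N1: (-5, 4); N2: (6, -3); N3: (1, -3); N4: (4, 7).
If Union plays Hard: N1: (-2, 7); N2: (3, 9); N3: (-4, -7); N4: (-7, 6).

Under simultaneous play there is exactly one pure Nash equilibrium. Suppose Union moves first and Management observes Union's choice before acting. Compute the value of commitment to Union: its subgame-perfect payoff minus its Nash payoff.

3

Solve by backward induction (Union leads).
- Soft: Management compares 8, 6, 4, 2 and picks N1; Union would get 1.
- Firm: Management compares 4, -3, -3, 7 and picks N4; Union would get 4.
- Hard: Management compares 7, 9, -7, 6 and picks N2; Union would get 3.
Maximizing over 1, 4, 3, Union chooses Firm. Subgame-perfect outcome: (Firm, N4) with payoffs (4, 7).
For the simultaneous game, intersect best replies.
Union's best replies: N1→Soft; N2→Firm; N3→Firm; N4→Soft.
Management's best replies: Soft→N1; Firm→N4; Hard→N2.
The unique mutual best reply is (Soft, N1), giving (1, 8).
Union's commitment gain: 4 − 1 = 3.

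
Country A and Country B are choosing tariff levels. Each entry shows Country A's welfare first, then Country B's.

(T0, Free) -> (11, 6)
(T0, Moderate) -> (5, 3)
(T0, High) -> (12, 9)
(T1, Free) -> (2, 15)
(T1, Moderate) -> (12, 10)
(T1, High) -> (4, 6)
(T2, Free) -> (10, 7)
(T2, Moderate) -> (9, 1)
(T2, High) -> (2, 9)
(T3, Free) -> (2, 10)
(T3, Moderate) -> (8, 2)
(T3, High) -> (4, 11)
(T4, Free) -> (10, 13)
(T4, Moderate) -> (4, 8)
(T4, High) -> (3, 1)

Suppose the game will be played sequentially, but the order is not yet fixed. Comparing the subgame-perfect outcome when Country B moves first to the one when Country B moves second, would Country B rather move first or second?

first

If Country A leads: Country B's best replies are T0→High, T1→Free, T2→High, T3→High, T4→Free; Country A's induced payoffs 12, 2, 2, 4, 10; outcome (T0, High), payoffs (12, 9).
If Country B leads: Country A's best replies are Free→T0, Moderate→T1, High→T0; Country B's induced payoffs 6, 10, 9; outcome (T1, Moderate), payoffs (12, 10).
Country B gets 10 moving first and 9 moving second, so Country B prefers to move first.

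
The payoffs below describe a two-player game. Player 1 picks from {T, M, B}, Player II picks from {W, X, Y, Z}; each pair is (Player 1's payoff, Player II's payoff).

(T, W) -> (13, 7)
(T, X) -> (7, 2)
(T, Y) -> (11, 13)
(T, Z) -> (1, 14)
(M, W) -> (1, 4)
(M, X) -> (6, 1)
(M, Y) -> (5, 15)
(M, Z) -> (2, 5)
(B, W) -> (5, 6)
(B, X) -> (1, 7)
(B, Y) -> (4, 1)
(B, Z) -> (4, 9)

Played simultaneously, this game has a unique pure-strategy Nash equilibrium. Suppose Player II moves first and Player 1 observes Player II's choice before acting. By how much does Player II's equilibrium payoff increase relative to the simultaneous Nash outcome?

4

Backward induction with Player II moving first.
- W → Player 1 plays T (best of 13, 1, 5); Player II gets 7.
- X → Player 1 plays T (best of 7, 6, 1); Player II gets 2.
- Y → Player 1 plays T (best of 11, 5, 4); Player II gets 13.
- Z → Player 1 plays B (best of 1, 2, 4); Player II gets 9.
Maximizing over 7, 2, 13, 9, Player II chooses Y. Subgame-perfect outcome: (T, Y) with payoffs (11, 13).
Under simultaneous play:
Player 1's best replies: W→T; X→T; Y→T; Z→B.
Player II's best replies: T→Z; M→Y; B→Z.
Only (B, Z) has each player best-responding; Nash payoffs (4, 9).
Player II's commitment gain: 13 − 9 = 4.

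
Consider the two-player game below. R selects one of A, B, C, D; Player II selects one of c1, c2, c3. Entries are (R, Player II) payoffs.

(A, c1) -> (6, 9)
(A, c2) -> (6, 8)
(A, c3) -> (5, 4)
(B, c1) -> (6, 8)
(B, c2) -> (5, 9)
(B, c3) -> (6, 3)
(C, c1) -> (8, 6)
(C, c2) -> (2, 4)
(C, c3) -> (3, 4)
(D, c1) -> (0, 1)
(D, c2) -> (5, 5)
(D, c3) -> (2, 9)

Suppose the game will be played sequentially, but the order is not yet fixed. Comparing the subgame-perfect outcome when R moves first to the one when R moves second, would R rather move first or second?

If R leads: Player II's best replies are A→c1, B→c2, C→c1, D→c3; R's induced payoffs 6, 5, 8, 2; outcome (C, c1), payoffs (8, 6).
If Player II leads: R's best replies are c1→C, c2→A, c3→B; Player II's induced payoffs 6, 8, 3; outcome (A, c2), payoffs (6, 8).
R gets 8 moving first and 6 moving second, so R prefers to move first.

first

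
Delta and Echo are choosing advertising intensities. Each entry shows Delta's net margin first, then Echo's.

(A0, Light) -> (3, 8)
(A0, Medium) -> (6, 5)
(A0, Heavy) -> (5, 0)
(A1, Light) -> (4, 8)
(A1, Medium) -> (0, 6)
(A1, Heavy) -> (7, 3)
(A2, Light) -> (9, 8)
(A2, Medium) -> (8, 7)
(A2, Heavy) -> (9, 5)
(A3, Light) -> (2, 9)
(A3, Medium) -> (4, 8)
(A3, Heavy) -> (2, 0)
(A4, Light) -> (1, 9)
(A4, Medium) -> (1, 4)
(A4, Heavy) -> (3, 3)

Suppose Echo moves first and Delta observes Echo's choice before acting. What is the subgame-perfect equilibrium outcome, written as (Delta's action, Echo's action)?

Solve by backward induction (Echo leads).
- Light: BR = A2, leader payoff 8.
- Medium: BR = A2, leader payoff 7.
- Heavy: BR = A2, leader payoff 5.
Among 8, 7, 5, the best is 8 at Light. Subgame-perfect outcome: (A2, Light) with payoffs (9, 8).

(A2, Light)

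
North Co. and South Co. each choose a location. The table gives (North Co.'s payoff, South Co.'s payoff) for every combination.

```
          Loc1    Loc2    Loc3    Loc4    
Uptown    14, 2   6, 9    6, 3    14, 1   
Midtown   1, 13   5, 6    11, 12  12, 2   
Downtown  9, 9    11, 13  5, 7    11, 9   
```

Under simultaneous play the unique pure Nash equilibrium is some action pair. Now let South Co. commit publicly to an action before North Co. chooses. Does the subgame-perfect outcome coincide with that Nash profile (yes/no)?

yes

Work backward from North Co.'s decision.
- Loc1 → North Co. plays Uptown (best of 14, 1, 9); South Co. gets 2.
- Loc2 → North Co. plays Downtown (best of 6, 5, 11); South Co. gets 13.
- Loc3 → North Co. plays Midtown (best of 6, 11, 5); South Co. gets 12.
- Loc4 → North Co. plays Uptown (best of 14, 12, 11); South Co. gets 1.
Maximizing over 2, 13, 12, 1, South Co. chooses Loc2. Subgame-perfect outcome: (Downtown, Loc2) with payoffs (11, 13).
For the simultaneous game, intersect best replies.
North Co.'s best replies: Loc1→Uptown; Loc2→Downtown; Loc3→Midtown; Loc4→Uptown.
South Co.'s best replies: Uptown→Loc2; Midtown→Loc1; Downtown→Loc2.
Only (Downtown, Loc2) has each player best-responding; Nash payoffs (11, 13).
Sequential outcome (Downtown, Loc2) coincides with the Nash profile (Downtown, Loc2).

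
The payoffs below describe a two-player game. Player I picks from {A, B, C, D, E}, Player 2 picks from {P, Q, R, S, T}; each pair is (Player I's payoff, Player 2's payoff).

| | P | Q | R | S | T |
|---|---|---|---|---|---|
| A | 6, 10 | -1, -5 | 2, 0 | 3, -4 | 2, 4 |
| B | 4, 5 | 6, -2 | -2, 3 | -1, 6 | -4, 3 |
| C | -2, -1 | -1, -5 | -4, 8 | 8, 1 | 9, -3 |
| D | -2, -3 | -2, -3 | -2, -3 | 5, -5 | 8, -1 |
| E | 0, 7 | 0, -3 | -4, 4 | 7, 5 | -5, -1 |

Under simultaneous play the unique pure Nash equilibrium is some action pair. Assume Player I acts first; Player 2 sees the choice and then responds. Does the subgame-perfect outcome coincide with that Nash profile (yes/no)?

Solve by backward induction (Player I leads).
- A: Player 2 compares 10, -5, 0, -4, 4 and picks P; Player I would get 6.
- B: Player 2 compares 5, -2, 3, 6, 3 and picks S; Player I would get -1.
- C: Player 2 compares -1, -5, 8, 1, -3 and picks R; Player I would get -4.
- D: Player 2 compares -3, -3, -3, -5, -1 and picks T; Player I would get 8.
- E: Player 2 compares 7, -3, 4, 5, -1 and picks P; Player I would get 0.
Maximizing over 6, -1, -4, 8, 0, Player I chooses D. Subgame-perfect outcome: (D, T) with payoffs (8, -1).
For the simultaneous game, intersect best replies.
Player I's best replies: P→A; Q→B; R→A; S→C; T→C.
Player 2's best replies: A→P; B→S; C→R; D→T; E→P.
Only (A, P) has each player best-responding; Nash payoffs (6, 10).
Sequential outcome (D, T) differs from the Nash profile (A, P).

no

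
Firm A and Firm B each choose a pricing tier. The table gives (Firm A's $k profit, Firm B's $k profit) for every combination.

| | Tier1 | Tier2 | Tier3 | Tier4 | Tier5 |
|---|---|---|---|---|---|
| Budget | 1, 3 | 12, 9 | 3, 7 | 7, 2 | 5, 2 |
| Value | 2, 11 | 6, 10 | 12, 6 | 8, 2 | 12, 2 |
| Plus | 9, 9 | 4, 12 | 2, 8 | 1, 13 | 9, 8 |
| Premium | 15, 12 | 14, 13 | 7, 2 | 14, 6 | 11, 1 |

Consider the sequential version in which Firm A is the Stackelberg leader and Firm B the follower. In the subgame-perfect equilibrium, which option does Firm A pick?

Premium

Solve by backward induction (Firm A leads).
- Budget: BR = Tier2, leader payoff 12.
- Value: BR = Tier1, leader payoff 2.
- Plus: BR = Tier4, leader payoff 1.
- Premium: BR = Tier2, leader payoff 14.
Among 12, 2, 1, 14, the best is 14 at Premium. Subgame-perfect outcome: (Premium, Tier2) with payoffs (14, 13).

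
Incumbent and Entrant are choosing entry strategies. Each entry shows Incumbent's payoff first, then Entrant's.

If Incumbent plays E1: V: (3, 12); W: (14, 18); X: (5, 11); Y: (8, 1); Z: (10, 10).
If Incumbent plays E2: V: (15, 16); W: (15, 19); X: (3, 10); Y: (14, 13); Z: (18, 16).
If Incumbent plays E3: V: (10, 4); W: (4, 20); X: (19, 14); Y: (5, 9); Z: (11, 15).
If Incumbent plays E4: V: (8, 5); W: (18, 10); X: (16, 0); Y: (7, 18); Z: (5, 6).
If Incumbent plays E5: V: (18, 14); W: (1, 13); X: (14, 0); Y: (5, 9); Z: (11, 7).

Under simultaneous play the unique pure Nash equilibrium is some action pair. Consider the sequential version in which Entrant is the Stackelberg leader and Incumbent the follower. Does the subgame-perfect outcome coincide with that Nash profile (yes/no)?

no

Backward induction with Entrant moving first.
- V → Incumbent plays E5 (best of 3, 15, 10, 8, 18); Entrant gets 14.
- W → Incumbent plays E4 (best of 14, 15, 4, 18, 1); Entrant gets 10.
- X → Incumbent plays E3 (best of 5, 3, 19, 16, 14); Entrant gets 14.
- Y → Incumbent plays E2 (best of 8, 14, 5, 7, 5); Entrant gets 13.
- Z → Incumbent plays E2 (best of 10, 18, 11, 5, 11); Entrant gets 16.
Entrant's induced payoffs are 14, 10, 14, 13, 16, so Entrant commits to Z. Subgame-perfect outcome: (E2, Z) with payoffs (18, 16).
Now find the simultaneous Nash equilibrium.
Incumbent's best replies: V→E5; W→E4; X→E3; Y→E2; Z→E2.
Entrant's best replies: E1→W; E2→W; E3→W; E4→Y; E5→V.
The unique mutual best reply is (E5, V), giving (18, 14).
Sequential outcome (E2, Z) differs from the Nash profile (E5, V).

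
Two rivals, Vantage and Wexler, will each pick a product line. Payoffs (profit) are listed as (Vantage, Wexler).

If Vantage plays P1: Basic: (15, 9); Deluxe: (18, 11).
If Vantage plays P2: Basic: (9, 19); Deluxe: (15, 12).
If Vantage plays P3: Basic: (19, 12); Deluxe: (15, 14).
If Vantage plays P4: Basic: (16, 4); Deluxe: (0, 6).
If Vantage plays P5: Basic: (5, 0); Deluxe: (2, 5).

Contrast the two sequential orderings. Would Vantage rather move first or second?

If Vantage leads: Wexler's best replies are P1→Deluxe, P2→Basic, P3→Deluxe, P4→Deluxe, P5→Deluxe; Vantage's induced payoffs 18, 9, 15, 0, 2; outcome (P1, Deluxe), payoffs (18, 11).
If Wexler leads: Vantage's best replies are Basic→P3, Deluxe→P1; Wexler's induced payoffs 12, 11; outcome (P3, Basic), payoffs (19, 12).
Vantage gets 18 moving first and 19 moving second, so Vantage prefers to move second.

second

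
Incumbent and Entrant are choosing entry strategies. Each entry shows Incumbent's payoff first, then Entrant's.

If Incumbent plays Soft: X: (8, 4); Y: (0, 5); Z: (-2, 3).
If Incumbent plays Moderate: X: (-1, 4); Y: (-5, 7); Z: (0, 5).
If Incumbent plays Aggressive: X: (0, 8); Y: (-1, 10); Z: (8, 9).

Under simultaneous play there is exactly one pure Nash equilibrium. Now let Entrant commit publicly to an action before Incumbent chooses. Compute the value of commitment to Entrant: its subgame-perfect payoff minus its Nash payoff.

Backward induction with Entrant moving first.
- X: BR = Soft, leader payoff 4.
- Y: BR = Soft, leader payoff 5.
- Z: BR = Aggressive, leader payoff 9.
Among 4, 5, 9, the best is 9 at Z. Subgame-perfect outcome: (Aggressive, Z) with payoffs (8, 9).
Now find the simultaneous Nash equilibrium.
Incumbent's best replies: X→Soft; Y→Soft; Z→Aggressive.
Entrant's best replies: Soft→Y; Moderate→Y; Aggressive→Y.
Only (Soft, Y) has each player best-responding; Nash payoffs (0, 5).
Entrant's commitment gain: 9 − 5 = 4.

4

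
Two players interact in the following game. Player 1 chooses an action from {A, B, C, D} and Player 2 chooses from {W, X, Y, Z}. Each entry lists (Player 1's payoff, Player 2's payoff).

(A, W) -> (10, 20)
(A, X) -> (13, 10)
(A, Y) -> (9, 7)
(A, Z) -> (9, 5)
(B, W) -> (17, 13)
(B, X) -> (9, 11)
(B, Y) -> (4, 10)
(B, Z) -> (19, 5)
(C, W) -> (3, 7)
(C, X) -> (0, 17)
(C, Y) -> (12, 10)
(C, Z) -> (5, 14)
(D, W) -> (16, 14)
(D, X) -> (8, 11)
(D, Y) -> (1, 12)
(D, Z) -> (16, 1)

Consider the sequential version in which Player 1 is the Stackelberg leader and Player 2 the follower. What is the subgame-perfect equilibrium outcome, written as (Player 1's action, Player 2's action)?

(B, W)

Work backward from Player 2's decision.
- A → Player 2 plays W (best of 20, 10, 7, 5); Player 1 gets 10.
- B → Player 2 plays W (best of 13, 11, 10, 5); Player 1 gets 17.
- C → Player 2 plays X (best of 7, 17, 10, 14); Player 1 gets 0.
- D → Player 2 plays W (best of 14, 11, 12, 1); Player 1 gets 16.
Among 10, 17, 0, 16, the best is 17 at B. Subgame-perfect outcome: (B, W) with payoffs (17, 13).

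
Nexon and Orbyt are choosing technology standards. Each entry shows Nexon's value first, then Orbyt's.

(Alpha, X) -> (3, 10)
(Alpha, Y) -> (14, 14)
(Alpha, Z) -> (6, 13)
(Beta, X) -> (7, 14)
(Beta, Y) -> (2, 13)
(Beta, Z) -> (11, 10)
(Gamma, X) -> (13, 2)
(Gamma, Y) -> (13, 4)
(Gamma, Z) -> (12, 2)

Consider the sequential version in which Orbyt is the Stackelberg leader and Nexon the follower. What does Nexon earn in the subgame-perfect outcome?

Solve by backward induction (Orbyt leads).
- X: Nexon compares 3, 7, 13 and picks Gamma; Orbyt would get 2.
- Y: Nexon compares 14, 2, 13 and picks Alpha; Orbyt would get 14.
- Z: Nexon compares 6, 11, 12 and picks Gamma; Orbyt would get 2.
Among 2, 14, 2, the best is 14 at Y. Subgame-perfect outcome: (Alpha, Y) with payoffs (14, 14).

14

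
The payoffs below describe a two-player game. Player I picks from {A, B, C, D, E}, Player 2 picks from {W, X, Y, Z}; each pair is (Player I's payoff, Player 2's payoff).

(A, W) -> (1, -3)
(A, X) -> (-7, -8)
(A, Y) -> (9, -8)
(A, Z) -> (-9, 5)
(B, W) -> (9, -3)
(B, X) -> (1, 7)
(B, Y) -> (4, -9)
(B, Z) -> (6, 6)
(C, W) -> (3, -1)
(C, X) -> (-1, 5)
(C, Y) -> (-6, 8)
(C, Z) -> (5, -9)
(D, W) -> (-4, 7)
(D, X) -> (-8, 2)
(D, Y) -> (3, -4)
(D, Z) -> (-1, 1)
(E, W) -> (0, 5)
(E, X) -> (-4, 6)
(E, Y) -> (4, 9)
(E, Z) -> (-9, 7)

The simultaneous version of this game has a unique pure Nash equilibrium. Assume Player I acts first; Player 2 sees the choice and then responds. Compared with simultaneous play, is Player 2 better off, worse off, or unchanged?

Player 2 best-responds to each possible Player I move:
- A: Player 2 compares -3, -8, -8, 5 and picks Z; Player I would get -9.
- B: Player 2 compares -3, 7, -9, 6 and picks X; Player I would get 1.
- C: Player 2 compares -1, 5, 8, -9 and picks Y; Player I would get -6.
- D: Player 2 compares 7, 2, -4, 1 and picks W; Player I would get -4.
- E: Player 2 compares 5, 6, 9, 7 and picks Y; Player I would get 4.
Player I's induced payoffs are -9, 1, -6, -4, 4, so Player I commits to E. Subgame-perfect outcome: (E, Y) with payoffs (4, 9).
Now find the simultaneous Nash equilibrium.
Player I's best replies: W→B; X→B; Y→A; Z→B.
Player 2's best replies: A→Z; B→X; C→Y; D→W; E→Y.
Only (B, X) has each player best-responding; Nash payoffs (1, 7).
Player 2 earns 9 sequentially versus 7 at the Nash outcome: better off.

better off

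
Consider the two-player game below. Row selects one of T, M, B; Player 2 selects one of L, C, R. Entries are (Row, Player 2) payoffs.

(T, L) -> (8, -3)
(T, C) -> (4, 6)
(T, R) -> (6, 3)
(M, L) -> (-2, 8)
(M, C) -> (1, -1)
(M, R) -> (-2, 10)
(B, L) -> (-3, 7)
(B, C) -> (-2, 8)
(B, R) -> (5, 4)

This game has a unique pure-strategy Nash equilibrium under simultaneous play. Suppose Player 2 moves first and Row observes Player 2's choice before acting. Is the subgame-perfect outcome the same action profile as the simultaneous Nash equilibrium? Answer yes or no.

yes

Solve by backward induction (Player 2 leads).
- L → Row plays T (best of 8, -2, -3); Player 2 gets -3.
- C → Row plays T (best of 4, 1, -2); Player 2 gets 6.
- R → Row plays T (best of 6, -2, 5); Player 2 gets 3.
Maximizing over -3, 6, 3, Player 2 chooses C. Subgame-perfect outcome: (T, C) with payoffs (4, 6).
Under simultaneous play:
Row's best replies: L→T; C→T; R→T.
Player 2's best replies: T→C; M→R; B→C.
Only (T, C) has each player best-responding; Nash payoffs (4, 6).
Sequential outcome (T, C) coincides with the Nash profile (T, C).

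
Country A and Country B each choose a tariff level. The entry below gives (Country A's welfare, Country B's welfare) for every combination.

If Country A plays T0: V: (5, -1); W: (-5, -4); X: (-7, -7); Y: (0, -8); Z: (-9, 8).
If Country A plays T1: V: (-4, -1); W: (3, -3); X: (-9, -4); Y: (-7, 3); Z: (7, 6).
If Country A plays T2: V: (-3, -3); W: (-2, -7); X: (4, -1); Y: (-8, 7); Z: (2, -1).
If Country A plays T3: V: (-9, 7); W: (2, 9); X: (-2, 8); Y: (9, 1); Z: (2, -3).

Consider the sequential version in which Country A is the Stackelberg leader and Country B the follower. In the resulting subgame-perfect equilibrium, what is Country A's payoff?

7

Solve by backward induction (Country A leads).
- T0: Country B compares -1, -4, -7, -8, 8 and picks Z; Country A would get -9.
- T1: Country B compares -1, -3, -4, 3, 6 and picks Z; Country A would get 7.
- T2: Country B compares -3, -7, -1, 7, -1 and picks Y; Country A would get -8.
- T3: Country B compares 7, 9, 8, 1, -3 and picks W; Country A would get 2.
Maximizing over -9, 7, -8, 2, Country A chooses T1. Subgame-perfect outcome: (T1, Z) with payoffs (7, 6).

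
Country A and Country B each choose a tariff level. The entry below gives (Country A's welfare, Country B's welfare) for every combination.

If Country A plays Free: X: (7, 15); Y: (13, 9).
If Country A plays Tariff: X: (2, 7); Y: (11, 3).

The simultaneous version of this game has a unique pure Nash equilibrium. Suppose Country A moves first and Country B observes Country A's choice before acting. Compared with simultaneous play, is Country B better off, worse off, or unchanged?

Country B best-responds to each possible Country A move:
- Free → Country B plays X (best of 15, 9); Country A gets 7.
- Tariff → Country B plays X (best of 7, 3); Country A gets 2.
Among 7, 2, the best is 7 at Free. Subgame-perfect outcome: (Free, X) with payoffs (7, 15).
Under simultaneous play:
Country A's best replies: X→Free; Y→Free.
Country B's best replies: Free→X; Tariff→X.
The unique mutual best reply is (Free, X), giving (7, 15).
Country B earns 15 sequentially versus 15 at the Nash outcome: unchanged.

unchanged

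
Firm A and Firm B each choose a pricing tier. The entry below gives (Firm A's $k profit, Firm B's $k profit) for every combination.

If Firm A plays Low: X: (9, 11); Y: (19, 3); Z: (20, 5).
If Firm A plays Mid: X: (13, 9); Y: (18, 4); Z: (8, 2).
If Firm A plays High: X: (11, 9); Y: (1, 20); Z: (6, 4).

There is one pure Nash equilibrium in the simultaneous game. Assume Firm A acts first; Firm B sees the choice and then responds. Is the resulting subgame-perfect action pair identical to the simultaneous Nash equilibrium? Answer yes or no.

Firm B best-responds to each possible Firm A move:
- Low: BR = X, leader payoff 9.
- Mid: BR = X, leader payoff 13.
- High: BR = Y, leader payoff 1.
Firm A's induced payoffs are 9, 13, 1, so Firm A commits to Mid. Subgame-perfect outcome: (Mid, X) with payoffs (13, 9).
Now find the simultaneous Nash equilibrium.
Firm A's best replies: X→Mid; Y→Low; Z→Low.
Firm B's best replies: Low→X; Mid→X; High→Y.
Only (Mid, X) has each player best-responding; Nash payoffs (13, 9).
Sequential outcome (Mid, X) coincides with the Nash profile (Mid, X).

yes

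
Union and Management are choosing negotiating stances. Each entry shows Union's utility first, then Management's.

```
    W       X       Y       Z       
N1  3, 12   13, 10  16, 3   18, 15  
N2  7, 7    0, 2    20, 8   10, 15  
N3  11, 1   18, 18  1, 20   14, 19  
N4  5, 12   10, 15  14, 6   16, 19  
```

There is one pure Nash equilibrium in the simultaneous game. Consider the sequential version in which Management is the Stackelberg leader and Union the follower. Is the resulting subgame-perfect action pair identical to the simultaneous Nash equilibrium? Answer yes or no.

Solve by backward induction (Management leads).
- W → Union plays N3 (best of 3, 7, 11, 5); Management gets 1.
- X → Union plays N3 (best of 13, 0, 18, 10); Management gets 18.
- Y → Union plays N2 (best of 16, 20, 1, 14); Management gets 8.
- Z → Union plays N1 (best of 18, 10, 14, 16); Management gets 15.
Among 1, 18, 8, 15, the best is 18 at X. Subgame-perfect outcome: (N3, X) with payoffs (18, 18).
For the simultaneous game, intersect best replies.
Union's best replies: W→N3; X→N3; Y→N2; Z→N1.
Management's best replies: N1→Z; N2→Z; N3→Y; N4→Z.
Only (N1, Z) has each player best-responding; Nash payoffs (18, 15).
Sequential outcome (N3, X) differs from the Nash profile (N1, Z).

no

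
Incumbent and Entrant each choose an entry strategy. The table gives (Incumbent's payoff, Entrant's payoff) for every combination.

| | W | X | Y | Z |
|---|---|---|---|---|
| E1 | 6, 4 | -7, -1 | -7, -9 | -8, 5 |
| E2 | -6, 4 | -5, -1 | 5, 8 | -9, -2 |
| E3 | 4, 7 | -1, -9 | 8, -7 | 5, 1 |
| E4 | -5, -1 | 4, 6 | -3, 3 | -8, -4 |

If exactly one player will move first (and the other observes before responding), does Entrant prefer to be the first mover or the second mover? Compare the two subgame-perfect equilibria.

second

If Incumbent leads: Entrant's best replies are E1→Z, E2→Y, E3→W, E4→X; Incumbent's induced payoffs -8, 5, 4, 4; outcome (E2, Y), payoffs (5, 8).
If Entrant leads: Incumbent's best replies are W→E1, X→E4, Y→E3, Z→E3; Entrant's induced payoffs 4, 6, -7, 1; outcome (E4, X), payoffs (4, 6).
Entrant gets 6 moving first and 8 moving second, so Entrant prefers to move second.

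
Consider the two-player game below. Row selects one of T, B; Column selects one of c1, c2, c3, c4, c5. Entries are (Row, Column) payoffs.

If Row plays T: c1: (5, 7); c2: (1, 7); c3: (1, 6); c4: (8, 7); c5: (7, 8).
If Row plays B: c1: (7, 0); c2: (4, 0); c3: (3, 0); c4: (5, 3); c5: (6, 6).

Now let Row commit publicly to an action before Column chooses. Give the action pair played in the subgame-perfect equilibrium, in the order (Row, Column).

Backward induction with Row moving first.
- T: BR = c5, leader payoff 7.
- B: BR = c5, leader payoff 6.
Among 7, 6, the best is 7 at T. Subgame-perfect outcome: (T, c5) with payoffs (7, 8).

(T, c5)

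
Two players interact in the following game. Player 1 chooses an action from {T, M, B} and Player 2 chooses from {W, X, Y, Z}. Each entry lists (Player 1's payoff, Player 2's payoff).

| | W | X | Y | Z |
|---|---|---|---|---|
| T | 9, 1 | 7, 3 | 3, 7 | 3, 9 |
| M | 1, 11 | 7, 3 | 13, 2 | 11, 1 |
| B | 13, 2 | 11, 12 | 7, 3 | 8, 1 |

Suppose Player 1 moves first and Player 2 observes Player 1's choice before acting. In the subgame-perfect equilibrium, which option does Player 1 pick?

Solve by backward induction (Player 1 leads).
- T → Player 2 plays Z (best of 1, 3, 7, 9); Player 1 gets 3.
- M → Player 2 plays W (best of 11, 3, 2, 1); Player 1 gets 1.
- B → Player 2 plays X (best of 2, 12, 3, 1); Player 1 gets 11.
Maximizing over 3, 1, 11, Player 1 chooses B. Subgame-perfect outcome: (B, X) with payoffs (11, 12).

B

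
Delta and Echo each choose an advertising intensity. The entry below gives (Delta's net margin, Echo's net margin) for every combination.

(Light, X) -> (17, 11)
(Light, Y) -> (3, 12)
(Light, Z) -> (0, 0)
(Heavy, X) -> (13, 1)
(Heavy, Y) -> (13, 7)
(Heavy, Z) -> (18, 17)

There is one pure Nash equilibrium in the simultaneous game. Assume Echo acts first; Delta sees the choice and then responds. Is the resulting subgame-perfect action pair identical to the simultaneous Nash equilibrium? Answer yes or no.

yes

Work backward from Delta's decision.
- X → Delta plays Light (best of 17, 13); Echo gets 11.
- Y → Delta plays Heavy (best of 3, 13); Echo gets 7.
- Z → Delta plays Heavy (best of 0, 18); Echo gets 17.
Among 11, 7, 17, the best is 17 at Z. Subgame-perfect outcome: (Heavy, Z) with payoffs (18, 17).
Under simultaneous play:
Delta's best replies: X→Light; Y→Heavy; Z→Heavy.
Echo's best replies: Light→Y; Heavy→Z.
Only (Heavy, Z) has each player best-responding; Nash payoffs (18, 17).
Sequential outcome (Heavy, Z) coincides with the Nash profile (Heavy, Z).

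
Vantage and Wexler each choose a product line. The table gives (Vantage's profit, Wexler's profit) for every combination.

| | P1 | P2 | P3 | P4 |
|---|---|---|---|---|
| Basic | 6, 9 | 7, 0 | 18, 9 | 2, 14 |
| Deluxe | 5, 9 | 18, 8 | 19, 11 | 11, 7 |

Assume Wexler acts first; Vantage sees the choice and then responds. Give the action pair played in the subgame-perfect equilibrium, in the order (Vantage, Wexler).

(Deluxe, P3)

Vantage best-responds to each possible Wexler move:
- P1: Vantage compares 6, 5 and picks Basic; Wexler would get 9.
- P2: Vantage compares 7, 18 and picks Deluxe; Wexler would get 8.
- P3: Vantage compares 18, 19 and picks Deluxe; Wexler would get 11.
- P4: Vantage compares 2, 11 and picks Deluxe; Wexler would get 7.
Maximizing over 9, 8, 11, 7, Wexler chooses P3. Subgame-perfect outcome: (Deluxe, P3) with payoffs (19, 11).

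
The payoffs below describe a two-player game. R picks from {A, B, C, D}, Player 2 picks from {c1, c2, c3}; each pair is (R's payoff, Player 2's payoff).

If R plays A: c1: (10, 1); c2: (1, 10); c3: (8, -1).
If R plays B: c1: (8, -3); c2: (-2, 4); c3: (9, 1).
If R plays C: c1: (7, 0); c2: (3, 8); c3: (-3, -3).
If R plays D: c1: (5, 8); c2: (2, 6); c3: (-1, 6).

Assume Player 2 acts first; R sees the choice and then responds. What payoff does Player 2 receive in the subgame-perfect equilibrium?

8

R best-responds to each possible Player 2 move:
- c1: BR = A, leader payoff 1.
- c2: BR = C, leader payoff 8.
- c3: BR = B, leader payoff 1.
Player 2's induced payoffs are 1, 8, 1, so Player 2 commits to c2. Subgame-perfect outcome: (C, c2) with payoffs (3, 8).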